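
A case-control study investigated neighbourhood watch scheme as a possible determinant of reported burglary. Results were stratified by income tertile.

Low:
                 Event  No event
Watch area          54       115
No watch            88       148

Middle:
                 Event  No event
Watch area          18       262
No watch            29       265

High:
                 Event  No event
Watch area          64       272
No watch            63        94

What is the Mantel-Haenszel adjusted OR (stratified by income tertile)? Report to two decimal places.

0.55

OR_MH = Σ(aᵢdᵢ/nᵢ) / Σ(bᵢcᵢ/nᵢ), where nᵢ is the stratum total.
Stratum 1 (Low): n = 405; a·d/n = 54·148/405 = 19.7333; b·c/n = 115·88/405 = 24.9877
Stratum 2 (Middle): n = 574; a·d/n = 18·265/574 = 8.3101; b·c/n = 262·29/574 = 13.2369
Stratum 3 (High): n = 493; a·d/n = 64·94/493 = 12.2028; b·c/n = 272·63/493 = 34.7586
OR_MH = (19.7333 + 8.3101 + 12.2028) / (24.9877 + 13.2369 + 34.7586) = 40.2463 / 72.9832 = 0.55145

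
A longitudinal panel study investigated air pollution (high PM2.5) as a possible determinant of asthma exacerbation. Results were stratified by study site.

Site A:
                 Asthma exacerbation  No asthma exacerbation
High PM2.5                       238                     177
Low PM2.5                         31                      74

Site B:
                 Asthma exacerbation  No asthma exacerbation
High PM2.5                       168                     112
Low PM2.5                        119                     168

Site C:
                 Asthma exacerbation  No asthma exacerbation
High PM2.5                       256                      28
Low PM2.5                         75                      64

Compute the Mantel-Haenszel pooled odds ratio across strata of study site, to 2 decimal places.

3.14

OR_MH = Σ(aᵢdᵢ/nᵢ) / Σ(bᵢcᵢ/nᵢ), where nᵢ is the stratum total.
Stratum 1 (Site A): n = 520; a·d/n = 238·74/520 = 33.8692; b·c/n = 177·31/520 = 10.5519
Stratum 2 (Site B): n = 567; a·d/n = 168·168/567 = 49.7778; b·c/n = 112·119/567 = 23.5062
Stratum 3 (Site C): n = 423; a·d/n = 256·64/423 = 38.7329; b·c/n = 28·75/423 = 4.9645
OR_MH = (33.8692 + 49.7778 + 38.7329) / (10.5519 + 23.5062 + 4.9645) = 122.3799 / 39.0226 = 3.13613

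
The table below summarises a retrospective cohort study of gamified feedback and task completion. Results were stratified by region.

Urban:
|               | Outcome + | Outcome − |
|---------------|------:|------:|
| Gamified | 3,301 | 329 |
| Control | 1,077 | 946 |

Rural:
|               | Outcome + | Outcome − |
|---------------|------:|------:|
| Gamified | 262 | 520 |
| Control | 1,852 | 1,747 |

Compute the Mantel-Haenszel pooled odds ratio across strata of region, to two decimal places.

OR_MH = Σ(aᵢdᵢ/nᵢ) / Σ(bᵢcᵢ/nᵢ), where nᵢ is the stratum total.
Stratum 1 (Urban): n = 5653; a·d/n = 3301·946/5653 = 552.4051; b·c/n = 329·1077/5653 = 62.6805
Stratum 2 (Rural): n = 4381; a·d/n = 262·1747/4381 = 104.4771; b·c/n = 520·1852/4381 = 219.8220
OR_MH = (552.4051 + 104.4771) / (62.6805 + 219.8220) = 656.8822 / 282.5025 = 2.32523

2.33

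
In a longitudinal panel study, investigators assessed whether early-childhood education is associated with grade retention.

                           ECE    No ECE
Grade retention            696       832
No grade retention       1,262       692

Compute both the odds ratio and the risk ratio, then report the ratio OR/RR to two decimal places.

Reading the table with exposure as columns: a = 696 (ECE, case), b = 1262 (ECE, non-case), c = 832 (No ECE, case), d = 692.
OR = (696·692)/(1262·832) = 481632/1049984 = 0.45870
Risk in exposed = 696/1958 = 0.35546; risk in unexposed = 832/1524 = 0.54593; RR = 0.65112
OR/RR = 0.45870 / 0.65112 = 0.70449
The outcome is not rare, so the OR lies further from 1 than the RR.

0.70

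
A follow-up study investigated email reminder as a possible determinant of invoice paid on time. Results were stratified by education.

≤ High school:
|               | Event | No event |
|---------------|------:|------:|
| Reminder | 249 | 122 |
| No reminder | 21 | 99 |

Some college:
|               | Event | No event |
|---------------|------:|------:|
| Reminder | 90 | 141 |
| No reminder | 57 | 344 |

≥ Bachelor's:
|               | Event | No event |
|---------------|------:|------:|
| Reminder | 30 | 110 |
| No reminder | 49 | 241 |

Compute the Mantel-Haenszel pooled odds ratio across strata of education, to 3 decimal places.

OR_MH = Σ(aᵢdᵢ/nᵢ) / Σ(bᵢcᵢ/nᵢ), where nᵢ is the stratum total.
Stratum 1 (≤ High school): n = 491; a·d/n = 249·99/491 = 50.2057; b·c/n = 122·21/491 = 5.2179
Stratum 2 (Some college): n = 632; a·d/n = 90·344/632 = 48.9873; b·c/n = 141·57/632 = 12.7168
Stratum 3 (≥ Bachelor's): n = 430; a·d/n = 30·241/430 = 16.8140; b·c/n = 110·49/430 = 12.5349
OR_MH = (50.2057 + 48.9873 + 16.8140) / (5.2179 + 12.7168 + 12.5349) = 116.0070 / 30.4696 = 3.80731

3.807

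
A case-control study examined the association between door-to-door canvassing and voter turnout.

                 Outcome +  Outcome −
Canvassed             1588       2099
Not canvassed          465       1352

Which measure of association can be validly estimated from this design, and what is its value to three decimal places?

2.200

Cells: a = 1588, b = 2099, c = 465, d = 1352.
This is a case-control study: participants were sampled on outcome status, so risks in the source population cannot be estimated directly — relative risk is not valid here. The odds ratio is the appropriate measure.
OR = (a·d)/(b·c) = (1588 × 1352) / (2099 × 465) = 2146976 / 976035 = 2.19969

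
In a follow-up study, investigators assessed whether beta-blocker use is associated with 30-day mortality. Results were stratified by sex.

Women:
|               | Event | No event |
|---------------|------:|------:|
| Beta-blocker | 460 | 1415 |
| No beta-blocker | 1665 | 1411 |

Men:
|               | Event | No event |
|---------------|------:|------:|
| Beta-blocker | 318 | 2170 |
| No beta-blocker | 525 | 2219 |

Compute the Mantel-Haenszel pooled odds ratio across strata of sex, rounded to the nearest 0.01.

OR_MH = Σ(aᵢdᵢ/nᵢ) / Σ(bᵢcᵢ/nᵢ), where nᵢ is the stratum total.
Stratum 1 (Women): n = 4951; a·d/n = 460·1411/4951 = 131.0967; b·c/n = 1415·1665/4951 = 475.8584
Stratum 2 (Men): n = 5232; a·d/n = 318·2219/5232 = 134.8704; b·c/n = 2170·525/5232 = 217.7466
OR_MH = (131.0967 + 134.8704) / (475.8584 + 217.7466) = 265.9672 / 693.6050 = 0.38346

0.38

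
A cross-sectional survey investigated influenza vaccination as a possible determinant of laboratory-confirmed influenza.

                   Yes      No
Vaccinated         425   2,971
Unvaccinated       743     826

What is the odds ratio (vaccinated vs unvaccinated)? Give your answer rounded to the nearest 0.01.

0.16

Cells: a = 425, b = 2971, c = 743, d = 826.
OR = (a·d)/(b·c) = (425 × 826) / (2971 × 743) = 351050 / 2207453 = 0.15903
Exposure is associated with lower odds of laboratory-confirmed influenza (OR = 0.16 < 1).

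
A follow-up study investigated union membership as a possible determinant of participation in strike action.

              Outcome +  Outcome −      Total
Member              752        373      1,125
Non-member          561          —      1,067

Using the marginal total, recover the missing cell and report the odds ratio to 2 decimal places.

1.82

The missing cell is in the unexposed row: 1067 − 561 = 506.
So a = 752, b = 373, c = 561, d = 506.
OR = (a·d)/(b·c) = (752 × 506) / (373 × 561) = 380512 / 209253 = 1.81843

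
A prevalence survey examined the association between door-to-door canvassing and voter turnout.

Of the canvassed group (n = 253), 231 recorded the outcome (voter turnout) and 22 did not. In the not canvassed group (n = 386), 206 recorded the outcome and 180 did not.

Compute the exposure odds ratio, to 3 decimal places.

From the description: a = 231, b = 22, c = 206, d = 180.
OR = (a·d)/(b·c) = (231 × 180) / (22 × 206) = 41580 / 4532 = 9.17476
The odds of voter turnout are about 9.17 times as high in the canvassed group.

9.175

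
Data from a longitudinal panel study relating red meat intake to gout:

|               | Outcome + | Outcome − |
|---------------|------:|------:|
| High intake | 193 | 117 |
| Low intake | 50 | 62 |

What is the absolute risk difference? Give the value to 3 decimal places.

Cells: a = 193, b = 117, c = 50, d = 62.
Risk in exposed = 193/310 = 0.622581; risk in unexposed = 50/112 = 0.446429.
Risk difference = 0.622581 − 0.446429 = 0.176152

0.176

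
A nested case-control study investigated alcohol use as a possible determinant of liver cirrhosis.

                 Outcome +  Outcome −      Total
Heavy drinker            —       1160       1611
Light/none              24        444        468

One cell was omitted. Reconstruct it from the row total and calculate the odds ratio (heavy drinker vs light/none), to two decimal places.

The missing cell is in the exposed row: 1611 − 1160 = 451.
So a = 451, b = 1160, c = 24, d = 444.
OR = (a·d)/(b·c) = (451 × 444) / (1160 × 24) = 200244 / 27840 = 7.19267

7.19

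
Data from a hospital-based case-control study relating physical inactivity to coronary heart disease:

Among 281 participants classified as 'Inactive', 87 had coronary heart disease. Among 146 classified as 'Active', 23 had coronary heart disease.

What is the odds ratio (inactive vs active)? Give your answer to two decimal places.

From the description: a = 87, b = 194, c = 23, d = 123.
OR = (a·d)/(b·c) = (87 × 123) / (194 × 23) = 10701 / 4462 = 2.39825
The odds of coronary heart disease are about 2.40 times as high in the inactive group.

2.40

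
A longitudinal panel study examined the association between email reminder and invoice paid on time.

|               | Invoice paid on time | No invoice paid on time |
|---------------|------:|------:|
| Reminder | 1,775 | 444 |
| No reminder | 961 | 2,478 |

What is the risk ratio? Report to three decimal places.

2.863

Cells: a = 1775, b = 444, c = 961, d = 2478.
Risk in exposed = 1775/2219 = 0.79991; risk in unexposed = 961/3439 = 0.27944.
RR = 0.79991 / 0.27944 = 2.86253
The risk among the exposed is 2.86 times that among the unexposed.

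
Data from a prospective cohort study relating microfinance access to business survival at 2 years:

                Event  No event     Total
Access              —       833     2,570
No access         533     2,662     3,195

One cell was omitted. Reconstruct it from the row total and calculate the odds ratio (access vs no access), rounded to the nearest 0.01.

10.41

The missing cell is in the exposed row: 2570 − 833 = 1737.
So a = 1737, b = 833, c = 533, d = 2662.
OR = (a·d)/(b·c) = (1737 × 2662) / (833 × 533) = 4623894 / 443989 = 10.41443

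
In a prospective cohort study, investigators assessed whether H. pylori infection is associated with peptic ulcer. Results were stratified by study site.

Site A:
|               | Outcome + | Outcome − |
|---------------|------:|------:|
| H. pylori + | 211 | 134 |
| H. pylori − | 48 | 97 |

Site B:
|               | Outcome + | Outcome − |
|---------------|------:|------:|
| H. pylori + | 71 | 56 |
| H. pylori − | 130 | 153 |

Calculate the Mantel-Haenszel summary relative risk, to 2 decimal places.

RR_MH = Σ(aᵢ·n₀ᵢ/nᵢ) / Σ(cᵢ·n₁ᵢ/nᵢ), with n₁ᵢ = aᵢ+bᵢ (exposed), n₀ᵢ = cᵢ+dᵢ (unexposed), nᵢ = n₁ᵢ+n₀ᵢ.
Stratum 1 (Site A): n₁ = 345, n₀ = 145, n = 490; a·n₀/n = 211·145/490 = 62.4388; c·n₁/n = 48·345/490 = 33.7959
Stratum 2 (Site B): n₁ = 127, n₀ = 283, n = 410; a·n₀/n = 71·283/410 = 49.0073; c·n₁/n = 130·127/410 = 40.2683
RR_MH = (62.4388 + 49.0073) / (33.7959 + 40.2683) = 111.4461 / 74.0642 = 1.50472

1.50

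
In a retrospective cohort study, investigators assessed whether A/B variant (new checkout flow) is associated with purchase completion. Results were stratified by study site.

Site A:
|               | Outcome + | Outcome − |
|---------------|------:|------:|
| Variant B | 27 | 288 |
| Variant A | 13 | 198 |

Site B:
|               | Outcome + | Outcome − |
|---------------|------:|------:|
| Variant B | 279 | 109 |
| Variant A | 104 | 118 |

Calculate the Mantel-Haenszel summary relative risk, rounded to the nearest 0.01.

1.52

RR_MH = Σ(aᵢ·n₀ᵢ/nᵢ) / Σ(cᵢ·n₁ᵢ/nᵢ), with n₁ᵢ = aᵢ+bᵢ (exposed), n₀ᵢ = cᵢ+dᵢ (unexposed), nᵢ = n₁ᵢ+n₀ᵢ.
Stratum 1 (Site A): n₁ = 315, n₀ = 211, n = 526; a·n₀/n = 27·211/526 = 10.8308; c·n₁/n = 13·315/526 = 7.7852
Stratum 2 (Site B): n₁ = 388, n₀ = 222, n = 610; a·n₀/n = 279·222/610 = 101.5377; c·n₁/n = 104·388/610 = 66.1508
RR_MH = (10.8308 + 101.5377) / (7.7852 + 66.1508) = 112.3685 / 73.9360 = 1.51981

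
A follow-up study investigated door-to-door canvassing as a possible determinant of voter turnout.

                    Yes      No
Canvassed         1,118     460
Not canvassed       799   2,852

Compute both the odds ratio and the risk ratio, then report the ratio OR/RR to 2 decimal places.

Cells: a = 1118, b = 460, c = 799, d = 2852.
OR = (1118·2852)/(460·799) = 3188536/367540 = 8.67534
Risk in exposed = 1118/1578 = 0.70849; risk in unexposed = 799/3651 = 0.21884; RR = 3.23743
OR/RR = 8.67534 / 3.23743 = 2.67970
The outcome is not rare, so the OR lies further from 1 than the RR.

2.68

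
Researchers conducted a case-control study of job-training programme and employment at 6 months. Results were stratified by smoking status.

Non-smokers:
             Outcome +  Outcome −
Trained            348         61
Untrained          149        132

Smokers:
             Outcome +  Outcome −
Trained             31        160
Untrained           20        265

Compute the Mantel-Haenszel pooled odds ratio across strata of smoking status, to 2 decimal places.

OR_MH = Σ(aᵢdᵢ/nᵢ) / Σ(bᵢcᵢ/nᵢ), where nᵢ is the stratum total.
Stratum 1 (Non-smokers): n = 690; a·d/n = 348·132/690 = 66.5739; b·c/n = 61·149/690 = 13.1725
Stratum 2 (Smokers): n = 476; a·d/n = 31·265/476 = 17.2584; b·c/n = 160·20/476 = 6.7227
OR_MH = (66.5739 + 17.2584) / (13.1725 + 6.7227) = 83.8323 / 19.8952 = 4.21371

4.21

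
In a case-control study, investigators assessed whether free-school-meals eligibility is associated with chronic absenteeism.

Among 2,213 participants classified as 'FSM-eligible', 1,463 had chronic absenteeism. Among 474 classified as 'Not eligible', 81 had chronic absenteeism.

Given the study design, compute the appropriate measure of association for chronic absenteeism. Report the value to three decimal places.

From the description: a = 1463, b = 750, c = 81, d = 393.
This is a case-control study: participants were sampled on outcome status, so risks in the source population cannot be estimated directly — relative risk is not valid here. The odds ratio is the appropriate measure.
OR = (a·d)/(b·c) = (1463 × 393) / (750 × 81) = 574959 / 60750 = 9.46435

9.464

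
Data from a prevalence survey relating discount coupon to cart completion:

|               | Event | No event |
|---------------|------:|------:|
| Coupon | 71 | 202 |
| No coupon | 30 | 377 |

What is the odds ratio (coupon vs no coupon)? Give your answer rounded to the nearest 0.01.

Cells: a = 71, b = 202, c = 30, d = 377.
OR = (a·d)/(b·c) = (71 × 377) / (202 × 30) = 26767 / 6060 = 4.41700
The odds of cart completion are about 4.42 times as high in the coupon group.

4.42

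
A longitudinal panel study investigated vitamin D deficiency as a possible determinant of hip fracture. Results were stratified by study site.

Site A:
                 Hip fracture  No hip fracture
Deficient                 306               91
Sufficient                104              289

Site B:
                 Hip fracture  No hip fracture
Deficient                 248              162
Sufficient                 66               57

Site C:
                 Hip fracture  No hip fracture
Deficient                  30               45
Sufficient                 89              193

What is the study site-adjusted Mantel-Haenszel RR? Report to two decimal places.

1.92

RR_MH = Σ(aᵢ·n₀ᵢ/nᵢ) / Σ(cᵢ·n₁ᵢ/nᵢ), with n₁ᵢ = aᵢ+bᵢ (exposed), n₀ᵢ = cᵢ+dᵢ (unexposed), nᵢ = n₁ᵢ+n₀ᵢ.
Stratum 1 (Site A): n₁ = 397, n₀ = 393, n = 790; a·n₀/n = 306·393/790 = 152.2253; c·n₁/n = 104·397/790 = 52.2633
Stratum 2 (Site B): n₁ = 410, n₀ = 123, n = 533; a·n₀/n = 248·123/533 = 57.2308; c·n₁/n = 66·410/533 = 50.7692
Stratum 3 (Site C): n₁ = 75, n₀ = 282, n = 357; a·n₀/n = 30·282/357 = 23.6975; c·n₁/n = 89·75/357 = 18.6975
RR_MH = (152.2253 + 57.2308 + 23.6975) / (52.2633 + 50.7692 + 18.6975) = 233.1536 / 121.7300 = 1.91533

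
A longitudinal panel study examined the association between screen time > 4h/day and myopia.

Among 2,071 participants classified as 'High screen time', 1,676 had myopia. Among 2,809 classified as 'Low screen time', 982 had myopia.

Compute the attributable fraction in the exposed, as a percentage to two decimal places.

56.80

From the description: a = 1676, b = 395, c = 982, d = 1827.
Risk in exposed = 1676/2071 = 0.80927; risk in unexposed = 982/2809 = 0.34959.
RR = 0.80927/0.34959 = 2.31491
AR% = (RR − 1)/RR × 100 = (2.31491 − 1)/2.31491 × 100 = 56.8018%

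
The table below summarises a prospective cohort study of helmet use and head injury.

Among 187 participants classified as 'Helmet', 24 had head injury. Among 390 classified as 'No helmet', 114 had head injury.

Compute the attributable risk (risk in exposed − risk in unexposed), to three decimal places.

From the description: a = 24, b = 163, c = 114, d = 276.
Risk in exposed = 24/187 = 0.128342; risk in unexposed = 114/390 = 0.292308.
Risk difference = 0.128342 − 0.292308 = -0.163965

-0.164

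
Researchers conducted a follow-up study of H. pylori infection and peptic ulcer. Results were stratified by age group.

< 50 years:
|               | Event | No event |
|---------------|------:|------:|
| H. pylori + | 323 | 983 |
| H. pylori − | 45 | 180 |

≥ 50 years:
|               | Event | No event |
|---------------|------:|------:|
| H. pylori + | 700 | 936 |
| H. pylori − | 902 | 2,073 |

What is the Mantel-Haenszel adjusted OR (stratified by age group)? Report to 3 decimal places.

OR_MH = Σ(aᵢdᵢ/nᵢ) / Σ(bᵢcᵢ/nᵢ), where nᵢ is the stratum total.
Stratum 1 (< 50 years): n = 1531; a·d/n = 323·180/1531 = 37.9752; b·c/n = 983·45/1531 = 28.8929
Stratum 2 (≥ 50 years): n = 4611; a·d/n = 700·2073/4611 = 314.7040; b·c/n = 936·902/4611 = 183.0995
OR_MH = (37.9752 + 314.7040) / (28.8929 + 183.0995) = 352.6791 / 211.9924 = 1.66364

1.664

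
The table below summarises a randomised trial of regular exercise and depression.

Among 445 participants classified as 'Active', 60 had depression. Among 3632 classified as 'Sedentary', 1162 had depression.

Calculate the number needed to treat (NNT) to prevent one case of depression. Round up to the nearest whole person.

6

Risk in treated group = 60/445 = 0.13483; risk in control = 1162/3632 = 0.31993.
Absolute risk reduction = 0.31993 − 0.13483 = 0.18510
NNT = 1 / ARR = 1 / 0.18510 = 5.402 → round up → 6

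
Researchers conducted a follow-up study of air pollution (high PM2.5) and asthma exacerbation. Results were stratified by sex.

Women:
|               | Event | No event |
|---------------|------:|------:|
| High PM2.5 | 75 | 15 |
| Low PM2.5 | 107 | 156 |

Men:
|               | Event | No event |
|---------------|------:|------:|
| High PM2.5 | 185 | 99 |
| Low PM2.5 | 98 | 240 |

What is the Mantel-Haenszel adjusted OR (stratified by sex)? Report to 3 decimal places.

5.189

OR_MH = Σ(aᵢdᵢ/nᵢ) / Σ(bᵢcᵢ/nᵢ), where nᵢ is the stratum total.
Stratum 1 (Women): n = 353; a·d/n = 75·156/353 = 33.1445; b·c/n = 15·107/353 = 4.5467
Stratum 2 (Men): n = 622; a·d/n = 185·240/622 = 71.3826; b·c/n = 99·98/622 = 15.5981
OR_MH = (33.1445 + 71.3826) / (4.5467 + 15.5981) = 104.5271 / 20.1448 = 5.18879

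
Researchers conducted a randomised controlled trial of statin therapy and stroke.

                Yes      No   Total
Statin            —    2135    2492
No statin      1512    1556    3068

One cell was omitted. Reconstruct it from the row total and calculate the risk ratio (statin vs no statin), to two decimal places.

0.29

The missing cell is in the exposed row: 2492 − 2135 = 357.
So a = 357, b = 2135, c = 1512, d = 1556.
RR = [a/(a+b)] / [c/(c+d)] = (357/2492) / (1512/3068) = 0.14326/0.49283 = 0.29069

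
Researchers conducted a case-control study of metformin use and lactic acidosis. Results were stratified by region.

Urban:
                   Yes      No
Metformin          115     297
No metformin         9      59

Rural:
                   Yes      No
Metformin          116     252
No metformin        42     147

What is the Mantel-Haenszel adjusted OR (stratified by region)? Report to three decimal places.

1.821

OR_MH = Σ(aᵢdᵢ/nᵢ) / Σ(bᵢcᵢ/nᵢ), where nᵢ is the stratum total.
Stratum 1 (Urban): n = 480; a·d/n = 115·59/480 = 14.1354; b·c/n = 297·9/480 = 5.5687
Stratum 2 (Rural): n = 557; a·d/n = 116·147/557 = 30.6140; b·c/n = 252·42/557 = 19.0018
OR_MH = (14.1354 + 30.6140) / (5.5687 + 19.0018) = 44.7494 / 24.5705 = 1.82126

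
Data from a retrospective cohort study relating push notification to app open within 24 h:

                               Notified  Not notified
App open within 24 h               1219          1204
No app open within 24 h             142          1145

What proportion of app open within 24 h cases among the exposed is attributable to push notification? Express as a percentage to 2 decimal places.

Reading the table with exposure as columns: a = 1219 (Notified, case), b = 142 (Notified, non-case), c = 1204 (Not notified, case), d = 1145.
Risk in exposed = 1219/1361 = 0.89566; risk in unexposed = 1204/2349 = 0.51256.
RR = 0.89566/0.51256 = 1.74744
AR% = (RR − 1)/RR × 100 = (1.74744 − 1)/1.74744 × 100 = 42.7734%

42.77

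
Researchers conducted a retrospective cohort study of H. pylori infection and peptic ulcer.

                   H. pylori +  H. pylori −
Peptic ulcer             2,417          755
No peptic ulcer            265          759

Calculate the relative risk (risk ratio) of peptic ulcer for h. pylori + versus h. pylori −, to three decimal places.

1.807

Reading the table with exposure as columns: a = 2417 (H. pylori +, case), b = 265 (H. pylori +, non-case), c = 755 (H. pylori −, case), d = 759.
Risk in exposed = 2417/2682 = 0.90119; risk in unexposed = 755/1514 = 0.49868.
RR = 0.90119 / 0.49868 = 1.80716
The risk among the exposed is 1.81 times that among the unexposed.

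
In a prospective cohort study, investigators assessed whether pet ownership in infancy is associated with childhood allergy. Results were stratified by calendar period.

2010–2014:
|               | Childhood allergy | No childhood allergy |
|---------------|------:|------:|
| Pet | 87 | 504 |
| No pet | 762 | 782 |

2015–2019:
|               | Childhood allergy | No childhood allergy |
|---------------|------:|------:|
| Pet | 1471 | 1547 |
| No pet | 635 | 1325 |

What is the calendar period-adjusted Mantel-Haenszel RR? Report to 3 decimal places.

1.078

RR_MH = Σ(aᵢ·n₀ᵢ/nᵢ) / Σ(cᵢ·n₁ᵢ/nᵢ), with n₁ᵢ = aᵢ+bᵢ (exposed), n₀ᵢ = cᵢ+dᵢ (unexposed), nᵢ = n₁ᵢ+n₀ᵢ.
Stratum 1 (2010–2014): n₁ = 591, n₀ = 1544, n = 2135; a·n₀/n = 87·1544/2135 = 62.9171; c·n₁/n = 762·591/2135 = 210.9330
Stratum 2 (2015–2019): n₁ = 3018, n₀ = 1960, n = 4978; a·n₀/n = 1471·1960/4978 = 579.1804; c·n₁/n = 635·3018/4978 = 384.9799
RR_MH = (62.9171 + 579.1804) / (210.9330 + 384.9799) = 642.0975 / 595.9129 = 1.07750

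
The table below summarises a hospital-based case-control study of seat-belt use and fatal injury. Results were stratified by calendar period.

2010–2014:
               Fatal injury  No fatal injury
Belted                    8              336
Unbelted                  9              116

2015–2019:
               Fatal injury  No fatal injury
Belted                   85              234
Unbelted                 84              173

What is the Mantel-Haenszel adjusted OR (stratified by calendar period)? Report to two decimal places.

0.68

OR_MH = Σ(aᵢdᵢ/nᵢ) / Σ(bᵢcᵢ/nᵢ), where nᵢ is the stratum total.
Stratum 1 (2010–2014): n = 469; a·d/n = 8·116/469 = 1.9787; b·c/n = 336·9/469 = 6.4478
Stratum 2 (2015–2019): n = 576; a·d/n = 85·173/576 = 25.5295; b·c/n = 234·84/576 = 34.1250
OR_MH = (1.9787 + 25.5295) / (6.4478 + 34.1250) = 27.5082 / 40.5728 = 0.67800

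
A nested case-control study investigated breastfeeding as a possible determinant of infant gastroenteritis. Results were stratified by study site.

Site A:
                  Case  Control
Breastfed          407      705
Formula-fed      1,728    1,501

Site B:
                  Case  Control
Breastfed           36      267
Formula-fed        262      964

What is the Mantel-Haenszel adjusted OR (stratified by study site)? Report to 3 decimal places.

OR_MH = Σ(aᵢdᵢ/nᵢ) / Σ(bᵢcᵢ/nᵢ), where nᵢ is the stratum total.
Stratum 1 (Site A): n = 4341; a·d/n = 407·1501/4341 = 140.7296; b·c/n = 705·1728/4341 = 280.6358
Stratum 2 (Site B): n = 1529; a·d/n = 36·964/1529 = 22.6972; b·c/n = 267·262/1529 = 45.7515
OR_MH = (140.7296 + 22.6972) / (280.6358 + 45.7515) = 163.4267 / 326.3873 = 0.50071

0.501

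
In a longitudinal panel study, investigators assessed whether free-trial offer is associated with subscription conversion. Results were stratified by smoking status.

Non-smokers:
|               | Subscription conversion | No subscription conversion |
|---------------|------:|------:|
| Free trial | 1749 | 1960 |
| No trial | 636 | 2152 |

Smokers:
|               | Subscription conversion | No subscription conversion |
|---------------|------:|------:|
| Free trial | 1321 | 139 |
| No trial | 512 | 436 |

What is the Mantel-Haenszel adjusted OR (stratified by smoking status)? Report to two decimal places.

OR_MH = Σ(aᵢdᵢ/nᵢ) / Σ(bᵢcᵢ/nᵢ), where nᵢ is the stratum total.
Stratum 1 (Non-smokers): n = 6497; a·d/n = 1749·2152/6497 = 579.3209; b·c/n = 1960·636/6497 = 191.8670
Stratum 2 (Smokers): n = 2408; a·d/n = 1321·436/2408 = 239.1844; b·c/n = 139·512/2408 = 29.5548
OR_MH = (579.3209 + 239.1844) / (191.8670 + 29.5548) = 818.5053 / 221.4218 = 3.69659

3.70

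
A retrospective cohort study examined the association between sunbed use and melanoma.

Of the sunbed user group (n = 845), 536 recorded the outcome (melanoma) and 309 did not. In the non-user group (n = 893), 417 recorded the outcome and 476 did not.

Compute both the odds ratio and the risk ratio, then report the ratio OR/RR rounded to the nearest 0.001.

From the description: a = 536, b = 309, c = 417, d = 476.
OR = (536·476)/(309·417) = 255136/128853 = 1.98005
Risk in exposed = 536/845 = 0.63432; risk in unexposed = 417/893 = 0.46697; RR = 1.35839
OR/RR = 1.98005 / 1.35839 = 1.45765
The outcome is not rare, so the OR lies further from 1 than the RR.

1.458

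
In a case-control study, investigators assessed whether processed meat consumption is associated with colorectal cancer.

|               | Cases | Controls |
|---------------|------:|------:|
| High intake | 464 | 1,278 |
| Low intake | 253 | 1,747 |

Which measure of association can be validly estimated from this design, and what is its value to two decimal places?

2.51

Cells: a = 464, b = 1278, c = 253, d = 1747.
This is a case-control study: participants were sampled on outcome status, so risks in the source population cannot be estimated directly — relative risk is not valid here. The odds ratio is the appropriate measure.
OR = (a·d)/(b·c) = (464 × 1747) / (1278 × 253) = 810608 / 323334 = 2.50703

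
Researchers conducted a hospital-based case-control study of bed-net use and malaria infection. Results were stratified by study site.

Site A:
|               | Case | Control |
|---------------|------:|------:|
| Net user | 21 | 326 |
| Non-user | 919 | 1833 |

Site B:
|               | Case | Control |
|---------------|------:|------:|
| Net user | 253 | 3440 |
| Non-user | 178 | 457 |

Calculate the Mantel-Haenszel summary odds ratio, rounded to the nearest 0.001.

0.164

OR_MH = Σ(aᵢdᵢ/nᵢ) / Σ(bᵢcᵢ/nᵢ), where nᵢ is the stratum total.
Stratum 1 (Site A): n = 3099; a·d/n = 21·1833/3099 = 12.4211; b·c/n = 326·919/3099 = 96.6744
Stratum 2 (Site B): n = 4328; a·d/n = 253·457/4328 = 26.7146; b·c/n = 3440·178/4328 = 141.4787
OR_MH = (12.4211 + 26.7146) / (96.6744 + 141.4787) = 39.1358 / 238.1532 = 0.16433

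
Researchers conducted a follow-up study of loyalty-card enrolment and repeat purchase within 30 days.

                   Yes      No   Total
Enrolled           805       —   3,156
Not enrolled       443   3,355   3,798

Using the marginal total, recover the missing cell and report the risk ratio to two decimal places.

The missing cell is in the exposed row: 3156 − 805 = 2351.
So a = 805, b = 2351, c = 443, d = 3355.
RR = [a/(a+b)] / [c/(c+d)] = (805/3156) / (443/3798) = 0.25507/0.11664 = 2.18681

2.19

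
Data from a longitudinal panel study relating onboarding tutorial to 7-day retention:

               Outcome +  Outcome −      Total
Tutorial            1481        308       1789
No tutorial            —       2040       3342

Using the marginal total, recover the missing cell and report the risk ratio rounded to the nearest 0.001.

The missing cell is in the unexposed row: 3342 − 2040 = 1302.
So a = 1481, b = 308, c = 1302, d = 2040.
RR = [a/(a+b)] / [c/(c+d)] = (1481/1789) / (1302/3342) = 0.82784/0.38959 = 2.12491

2.125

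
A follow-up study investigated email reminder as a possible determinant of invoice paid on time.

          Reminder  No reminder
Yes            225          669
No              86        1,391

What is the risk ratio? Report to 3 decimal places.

2.228

Reading the table with exposure as columns: a = 225 (Reminder, case), b = 86 (Reminder, non-case), c = 669 (No reminder, case), d = 1391.
Risk in exposed = 225/311 = 0.72347; risk in unexposed = 669/2060 = 0.32476.
RR = 0.72347 / 0.32476 = 2.22773
The risk among the exposed is 2.23 times that among the unexposed.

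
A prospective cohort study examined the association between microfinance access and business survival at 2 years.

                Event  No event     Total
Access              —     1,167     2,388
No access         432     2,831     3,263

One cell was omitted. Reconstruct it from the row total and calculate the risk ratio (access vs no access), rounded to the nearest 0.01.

The missing cell is in the exposed row: 2388 − 1167 = 1221.
So a = 1221, b = 1167, c = 432, d = 2831.
RR = [a/(a+b)] / [c/(c+d)] = (1221/2388) / (432/3263) = 0.51131/0.13239 = 3.86202

3.86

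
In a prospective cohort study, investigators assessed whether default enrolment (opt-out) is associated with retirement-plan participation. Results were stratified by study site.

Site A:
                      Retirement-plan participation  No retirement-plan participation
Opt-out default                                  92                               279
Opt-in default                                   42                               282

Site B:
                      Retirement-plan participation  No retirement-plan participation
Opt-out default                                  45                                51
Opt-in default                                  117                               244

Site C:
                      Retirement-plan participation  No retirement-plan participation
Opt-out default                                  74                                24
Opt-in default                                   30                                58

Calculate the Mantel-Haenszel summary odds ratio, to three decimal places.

2.499

OR_MH = Σ(aᵢdᵢ/nᵢ) / Σ(bᵢcᵢ/nᵢ), where nᵢ is the stratum total.
Stratum 1 (Site A): n = 695; a·d/n = 92·282/695 = 37.3295; b·c/n = 279·42/695 = 16.8604
Stratum 2 (Site B): n = 457; a·d/n = 45·244/457 = 24.0263; b·c/n = 51·117/457 = 13.0569
Stratum 3 (Site C): n = 186; a·d/n = 74·58/186 = 23.0753; b·c/n = 24·30/186 = 3.8710
OR_MH = (37.3295 + 24.0263 + 23.0753) / (16.8604 + 13.0569 + 3.8710) = 84.4310 / 33.7883 = 2.49882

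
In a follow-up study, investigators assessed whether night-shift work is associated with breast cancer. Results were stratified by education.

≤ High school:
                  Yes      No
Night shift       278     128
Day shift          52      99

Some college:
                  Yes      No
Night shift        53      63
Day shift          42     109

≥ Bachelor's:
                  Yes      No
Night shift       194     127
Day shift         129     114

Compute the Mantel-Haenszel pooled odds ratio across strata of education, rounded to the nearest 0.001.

2.166

OR_MH = Σ(aᵢdᵢ/nᵢ) / Σ(bᵢcᵢ/nᵢ), where nᵢ is the stratum total.
Stratum 1 (≤ High school): n = 557; a·d/n = 278·99/557 = 49.4111; b·c/n = 128·52/557 = 11.9497
Stratum 2 (Some college): n = 267; a·d/n = 53·109/267 = 21.6367; b·c/n = 63·42/267 = 9.9101
Stratum 3 (≥ Bachelor's): n = 564; a·d/n = 194·114/564 = 39.2128; b·c/n = 127·129/564 = 29.0479
OR_MH = (49.4111 + 21.6367 + 39.2128) / (11.9497 + 9.9101 + 29.0479) = 110.2606 / 50.9077 = 2.16589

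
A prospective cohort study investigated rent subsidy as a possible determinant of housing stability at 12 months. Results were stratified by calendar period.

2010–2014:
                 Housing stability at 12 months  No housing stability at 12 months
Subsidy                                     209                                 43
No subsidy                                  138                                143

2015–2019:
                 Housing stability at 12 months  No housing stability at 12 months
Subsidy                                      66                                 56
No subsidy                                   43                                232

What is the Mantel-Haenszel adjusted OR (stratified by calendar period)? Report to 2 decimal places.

5.50

OR_MH = Σ(aᵢdᵢ/nᵢ) / Σ(bᵢcᵢ/nᵢ), where nᵢ is the stratum total.
Stratum 1 (2010–2014): n = 533; a·d/n = 209·143/533 = 56.0732; b·c/n = 43·138/533 = 11.1332
Stratum 2 (2015–2019): n = 397; a·d/n = 66·232/397 = 38.5693; b·c/n = 56·43/397 = 6.0655
OR_MH = (56.0732 + 38.5693) / (11.1332 + 6.0655) = 94.6424 / 17.1987 = 5.50288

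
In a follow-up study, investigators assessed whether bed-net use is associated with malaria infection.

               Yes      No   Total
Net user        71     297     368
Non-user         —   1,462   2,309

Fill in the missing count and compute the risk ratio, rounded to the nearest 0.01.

The missing cell is in the unexposed row: 2309 − 1462 = 847.
So a = 71, b = 297, c = 847, d = 1462.
RR = [a/(a+b)] / [c/(c+d)] = (71/368) / (847/2309) = 0.19293/0.36683 = 0.52596

0.53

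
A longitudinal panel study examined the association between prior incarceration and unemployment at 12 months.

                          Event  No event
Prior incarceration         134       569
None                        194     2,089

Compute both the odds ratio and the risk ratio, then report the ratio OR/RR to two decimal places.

1.13

Cells: a = 134, b = 569, c = 194, d = 2089.
OR = (134·2089)/(569·194) = 279926/110386 = 2.53588
Risk in exposed = 134/703 = 0.19061; risk in unexposed = 194/2283 = 0.08498; RR = 2.24313
OR/RR = 2.53588 / 2.24313 = 1.13051
The outcome is not rare, so the OR lies further from 1 than the RR.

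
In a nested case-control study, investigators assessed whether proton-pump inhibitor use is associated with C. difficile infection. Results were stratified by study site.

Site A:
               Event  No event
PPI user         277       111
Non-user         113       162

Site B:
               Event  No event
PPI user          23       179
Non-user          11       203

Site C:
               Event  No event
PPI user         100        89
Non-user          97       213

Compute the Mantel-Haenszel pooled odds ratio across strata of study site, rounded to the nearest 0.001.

OR_MH = Σ(aᵢdᵢ/nᵢ) / Σ(bᵢcᵢ/nᵢ), where nᵢ is the stratum total.
Stratum 1 (Site A): n = 663; a·d/n = 277·162/663 = 67.6833; b·c/n = 111·113/663 = 18.9186
Stratum 2 (Site B): n = 416; a·d/n = 23·203/416 = 11.2236; b·c/n = 179·11/416 = 4.7332
Stratum 3 (Site C): n = 499; a·d/n = 100·213/499 = 42.6854; b·c/n = 89·97/499 = 17.3006
OR_MH = (67.6833 + 11.2236 + 42.6854) / (18.9186 + 4.7332 + 17.3006) = 121.5922 / 40.9523 = 2.96912

2.969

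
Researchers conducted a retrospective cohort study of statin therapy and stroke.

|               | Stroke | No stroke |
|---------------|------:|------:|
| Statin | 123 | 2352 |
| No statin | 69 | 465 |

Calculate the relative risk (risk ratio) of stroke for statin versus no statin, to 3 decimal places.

Cells: a = 123, b = 2352, c = 69, d = 465.
Risk in exposed = 123/2475 = 0.04970; risk in unexposed = 69/534 = 0.12921.
RR = 0.04970 / 0.12921 = 0.38461
The risk is 62% lower among the exposed than among the unexposed.

0.385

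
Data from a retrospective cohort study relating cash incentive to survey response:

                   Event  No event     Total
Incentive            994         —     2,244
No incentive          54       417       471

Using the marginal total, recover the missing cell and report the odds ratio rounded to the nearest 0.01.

6.14

The missing cell is in the exposed row: 2244 − 994 = 1250.
So a = 994, b = 1250, c = 54, d = 417.
OR = (a·d)/(b·c) = (994 × 417) / (1250 × 54) = 414498 / 67500 = 6.14071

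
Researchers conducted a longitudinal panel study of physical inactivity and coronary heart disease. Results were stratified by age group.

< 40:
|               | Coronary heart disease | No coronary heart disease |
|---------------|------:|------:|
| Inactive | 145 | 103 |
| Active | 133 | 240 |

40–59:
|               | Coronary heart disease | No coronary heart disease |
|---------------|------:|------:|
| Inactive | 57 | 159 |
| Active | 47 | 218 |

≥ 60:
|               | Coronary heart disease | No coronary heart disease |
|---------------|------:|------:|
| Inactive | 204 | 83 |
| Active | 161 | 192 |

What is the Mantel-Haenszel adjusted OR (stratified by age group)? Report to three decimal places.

2.447

OR_MH = Σ(aᵢdᵢ/nᵢ) / Σ(bᵢcᵢ/nᵢ), where nᵢ is the stratum total.
Stratum 1 (< 40): n = 621; a·d/n = 145·240/621 = 56.0386; b·c/n = 103·133/621 = 22.0596
Stratum 2 (40–59): n = 481; a·d/n = 57·218/481 = 25.8337; b·c/n = 159·47/481 = 15.5364
Stratum 3 (≥ 60): n = 640; a·d/n = 204·192/640 = 61.2000; b·c/n = 83·161/640 = 20.8797
OR_MH = (56.0386 + 25.8337 + 61.2000) / (22.0596 + 15.5364 + 20.8797) = 143.0723 / 58.4757 = 2.44670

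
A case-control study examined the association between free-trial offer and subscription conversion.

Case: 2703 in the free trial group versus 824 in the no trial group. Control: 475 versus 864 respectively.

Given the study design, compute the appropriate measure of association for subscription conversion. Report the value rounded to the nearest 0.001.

5.967

From the description: a = 2703, b = 475, c = 824, d = 864.
This is a case-control study: participants were sampled on outcome status, so risks in the source population cannot be estimated directly — relative risk is not valid here. The odds ratio is the appropriate measure.
OR = (a·d)/(b·c) = (2703 × 864) / (475 × 824) = 2335392 / 391400 = 5.96677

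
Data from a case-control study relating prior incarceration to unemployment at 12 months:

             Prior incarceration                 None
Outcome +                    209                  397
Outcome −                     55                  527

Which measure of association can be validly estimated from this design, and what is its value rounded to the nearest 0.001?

5.044

Reading the table with exposure as columns: a = 209 (Prior incarceration, case), b = 55 (Prior incarceration, non-case), c = 397 (None, case), d = 527.
This is a case-control study: participants were sampled on outcome status, so risks in the source population cannot be estimated directly — relative risk is not valid here. The odds ratio is the appropriate measure.
OR = (a·d)/(b·c) = (209 × 527) / (55 × 397) = 110143 / 21835 = 5.04433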